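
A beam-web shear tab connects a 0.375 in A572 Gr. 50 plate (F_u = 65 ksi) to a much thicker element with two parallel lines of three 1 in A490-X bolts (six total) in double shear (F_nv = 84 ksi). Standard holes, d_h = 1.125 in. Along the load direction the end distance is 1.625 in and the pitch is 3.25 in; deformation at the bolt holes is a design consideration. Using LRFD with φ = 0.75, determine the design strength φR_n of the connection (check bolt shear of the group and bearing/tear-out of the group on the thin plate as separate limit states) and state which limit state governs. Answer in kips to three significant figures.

Bolt shear: A_b = π·1²/4 = 0.7854 in²; R_n = 84 × 0.7854 × 6 × 2 = 791.7 kips → 0.75 × 791.7 = 594 kips.
Bearing (1.2 l_c t F_u ≤ 2.4 d t F_u): upper limit = 2.4·1·0.375·65 = 58.5 kips.
  Edge l_c = 1.625 − 1.125/2 = 1.062 → r_n = 31.08 kips; interior l_c = 3.25 − 1.125 = 2.125 → r_n = 58.5 kips.
  R_n,bearing = 2·31.08 + 4·58.5 = 296.2 kips → 0.75 × 296.2 = 222 kips.
Bearing governs: 222 kips.

222 kips (bearing governs)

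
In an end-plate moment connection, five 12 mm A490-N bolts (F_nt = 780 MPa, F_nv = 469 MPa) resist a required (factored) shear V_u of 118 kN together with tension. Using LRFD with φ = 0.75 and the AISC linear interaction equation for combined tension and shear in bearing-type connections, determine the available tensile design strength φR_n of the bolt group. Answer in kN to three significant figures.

234 kN

A_b = π·12²/4 = 113.1 mm²; f_rv = 118 × 1000 / (5 × 113.1) = 208.7 MPa.
F'_nt = 1.3 F_nt − (F_nt / φF_nv) f_rv = 1.3·780 − (780/(0.75·469))·208.7 = 551.3 MPa, capped at F_nt → F'_nt = 551.3 MPa.
R_n = F'_nt · A_b · n = 551.3 × 113.1 × 5 / 1000 = 311.7 kN.
Design strength φR_n = 0.75 × 311.7 = 234 kN.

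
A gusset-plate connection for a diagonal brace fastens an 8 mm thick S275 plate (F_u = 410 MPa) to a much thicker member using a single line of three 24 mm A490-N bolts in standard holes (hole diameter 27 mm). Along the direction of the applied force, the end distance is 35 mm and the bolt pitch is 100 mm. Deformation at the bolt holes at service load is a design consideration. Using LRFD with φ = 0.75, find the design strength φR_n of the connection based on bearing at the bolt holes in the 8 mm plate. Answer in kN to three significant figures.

347 kN

Per bolt r_n = 1.2 l_c t F_u ≤ 2.4 d t F_u; upper limit = 2.4 × 24 × 8 × 410 / 1000 = 188.9 kN.
Edge bolt: l_c = 35 − 27/2 = 21.5 mm → 1.2 × 21.5 × 8 × 410 / 1000 = 84.62 → r_n = 84.62 kN.
Interior bolts: l_c = 100 − 27 = 73 mm → 1.2 × 73 × 8 × 410 / 1000 = 287.3 → r_n = 188.9 kN.
R_n = 1 × 84.62 + 2 × 188.9 = 462.5 kN.
Design strength φR_n = 0.75 × 462.5 = 347 kN.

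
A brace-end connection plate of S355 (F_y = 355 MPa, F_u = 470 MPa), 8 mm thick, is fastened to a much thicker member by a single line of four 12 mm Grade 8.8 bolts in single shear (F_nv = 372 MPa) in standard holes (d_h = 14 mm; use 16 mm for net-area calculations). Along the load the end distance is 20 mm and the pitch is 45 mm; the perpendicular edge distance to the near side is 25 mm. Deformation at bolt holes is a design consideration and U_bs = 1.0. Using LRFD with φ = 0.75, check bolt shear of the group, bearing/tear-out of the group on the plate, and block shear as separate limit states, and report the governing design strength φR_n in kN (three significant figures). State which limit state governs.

126 kN (bolt shear governs)

Bolt shear: A_b = π·12²/4 = 113.1 mm²; R_n = 372 × 113.1 × 4 × 1 / 1000 = 168.3 kN → 0.75 × 168.3 = 126 kN.
Bearing: edge l_c = 13, r_n = 58.66 kN; interior l_c = 31, r_n = 108.3 kN; R_n = 58.66 + 3·108.3 = 383.5 kN → 288 kN.
Block shear: A_gv = 1240, A_nv = 792, A_nt = 136 mm²; R_n = min(0.6F_uA_nv, 0.6F_yA_gv) + U_bs·F_u·A_nt = 287.3 kN → 215 kN.
Bolt shear governs: 126 kN.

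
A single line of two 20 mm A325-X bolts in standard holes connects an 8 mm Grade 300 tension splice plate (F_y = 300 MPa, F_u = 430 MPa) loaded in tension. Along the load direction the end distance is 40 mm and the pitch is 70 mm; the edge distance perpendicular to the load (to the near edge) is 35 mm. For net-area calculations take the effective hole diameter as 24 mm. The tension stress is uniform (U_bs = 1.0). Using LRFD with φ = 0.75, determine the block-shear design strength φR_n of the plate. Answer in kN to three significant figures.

Shear plane L_v = 40 + 1·70 = 110 mm; A_gv = 110 × 8 = 880 mm².
A_nv = (110 − 1.5·24) × 8 = 592 mm².
A_nt = (35 − 0.5·24) × 8 = 184 mm².
0.6 F_u A_nv = 152.7 kN; 0.6 F_y A_gv = 158.4 kN → shear rupture governs the shear term.
R_n = 152.7 + 1.0 × 430 × 184 / 1000 = 231.9 kN.
Design strength φR_n = 0.75 × 231.9 = 174 kN.

174 kN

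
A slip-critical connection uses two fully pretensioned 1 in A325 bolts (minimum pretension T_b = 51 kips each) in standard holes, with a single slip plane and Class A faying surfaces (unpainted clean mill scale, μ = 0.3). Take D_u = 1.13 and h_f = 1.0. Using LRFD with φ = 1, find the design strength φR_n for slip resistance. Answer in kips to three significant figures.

R_n = μ · D_u · h_f · T_b · n_s · n_b = 0.3 × 1.13 × 1.0 × 51 × 1 × 2 = 34.58 kips.
Design strength φR_n = 1 × 34.58 = 34.6 kips.

34.6 kips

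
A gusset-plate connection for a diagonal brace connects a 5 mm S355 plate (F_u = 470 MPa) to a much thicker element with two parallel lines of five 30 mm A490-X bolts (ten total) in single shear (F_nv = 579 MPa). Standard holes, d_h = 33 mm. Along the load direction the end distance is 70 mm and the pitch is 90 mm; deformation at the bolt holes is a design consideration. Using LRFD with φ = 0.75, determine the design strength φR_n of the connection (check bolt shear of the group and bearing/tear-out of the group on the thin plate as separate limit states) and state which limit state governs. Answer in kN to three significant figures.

Bolt shear: A_b = π·30²/4 = 706.9 mm²; R_n = 579 × 706.9 × 10 × 1 / 1000 = 4093 kN → 0.75 × 4093 = 3070 kN.
Bearing (1.2 l_c t F_u ≤ 2.4 d t F_u): upper limit = 2.4·30·5·470 / 1000 = 169.2 kN.
  Edge l_c = 70 − 33/2 = 53.5 → r_n = 150.9 kN; interior l_c = 90 − 33 = 57 → r_n = 160.7 kN.
  R_n,bearing = 2·150.9 + 8·160.7 = 1588 kN → 0.75 × 1588 = 1190 kN.
Bearing governs: 1190 kN.

1190 kN (bearing governs)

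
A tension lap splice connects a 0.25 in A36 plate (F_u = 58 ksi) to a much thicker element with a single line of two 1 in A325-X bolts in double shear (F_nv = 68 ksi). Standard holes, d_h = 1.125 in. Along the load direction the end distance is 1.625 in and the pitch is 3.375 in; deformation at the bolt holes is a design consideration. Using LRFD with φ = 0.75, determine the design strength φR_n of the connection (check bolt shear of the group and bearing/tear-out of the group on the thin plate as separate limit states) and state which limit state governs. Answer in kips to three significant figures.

40 kips (bearing governs)

Bolt shear: A_b = π·1²/4 = 0.7854 in²; R_n = 68 × 0.7854 × 2 × 2 = 213.6 kips → 0.75 × 213.6 = 160 kips.
Bearing (1.2 l_c t F_u ≤ 2.4 d t F_u): upper limit = 2.4·1·0.25·58 = 34.8 kips.
  Edge l_c = 1.625 − 1.125/2 = 1.062 → r_n = 18.49 kips; interior l_c = 3.375 − 1.125 = 2.25 → r_n = 34.8 kips.
  R_n,bearing = 1·18.49 + 1·34.8 = 53.29 kips → 0.75 × 53.29 = 40 kips.
Bearing governs: 40 kips.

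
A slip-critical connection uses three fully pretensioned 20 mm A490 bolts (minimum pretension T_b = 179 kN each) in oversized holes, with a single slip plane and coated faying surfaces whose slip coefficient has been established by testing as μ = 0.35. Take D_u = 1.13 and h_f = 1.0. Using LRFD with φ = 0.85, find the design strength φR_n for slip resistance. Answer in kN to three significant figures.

181 kN

R_n = μ · D_u · h_f · T_b · n_s · n_b = 0.35 × 1.13 × 1.0 × 179 × 1 × 3 = 212.4 kN.
Design strength φR_n = 0.85 × 212.4 = 181 kN.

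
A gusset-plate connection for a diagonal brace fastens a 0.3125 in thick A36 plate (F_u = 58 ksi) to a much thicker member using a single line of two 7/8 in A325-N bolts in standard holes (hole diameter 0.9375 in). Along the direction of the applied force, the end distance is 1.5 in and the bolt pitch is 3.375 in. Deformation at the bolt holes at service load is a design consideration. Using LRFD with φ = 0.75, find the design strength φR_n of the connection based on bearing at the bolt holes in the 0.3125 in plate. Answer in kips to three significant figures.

Per bolt r_n = 1.2 l_c t F_u ≤ 2.4 d t F_u; upper limit = 2.4 × 0.875 × 0.3125 × 58 = 38.06 kips.
Edge bolt: l_c = 1.5 − 0.9375/2 = 1.031 in → 1.2 × 1.031 × 0.3125 × 58 = 22.43 → r_n = 22.43 kips.
Interior bolts: l_c = 3.375 − 0.9375 = 2.438 in → 1.2 × 2.438 × 0.3125 × 58 = 53.02 → r_n = 38.06 kips.
R_n = 1 × 22.43 + 1 × 38.06 = 60.49 kips.
Design strength φR_n = 0.75 × 60.49 = 45.4 kips.

45.4 kips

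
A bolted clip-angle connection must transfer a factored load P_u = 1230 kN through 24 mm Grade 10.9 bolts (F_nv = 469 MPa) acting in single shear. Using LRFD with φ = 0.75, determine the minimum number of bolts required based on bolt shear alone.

A_b = π·24²/4 = 452.4 mm².
Per-bolt design strength φR_n = 0.75 × 469 × 452.4 × 1 / 1000 = 159.1 kN.
n ≥ 1230 / 159.1 = 7.73 → use 8 bolts.

8 bolts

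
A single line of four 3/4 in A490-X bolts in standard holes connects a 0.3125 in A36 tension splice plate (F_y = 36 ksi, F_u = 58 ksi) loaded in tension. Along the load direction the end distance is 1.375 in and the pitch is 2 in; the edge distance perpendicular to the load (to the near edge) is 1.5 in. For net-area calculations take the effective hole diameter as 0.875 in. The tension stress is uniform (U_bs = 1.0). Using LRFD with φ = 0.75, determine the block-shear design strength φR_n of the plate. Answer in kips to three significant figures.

49.6 kips

Shear plane L_v = 1.375 + 3·2 = 7.375 in; A_gv = 7.375 × 0.3125 = 2.305 in².
A_nv = (7.375 − 3.5·0.875) × 0.3125 = 1.348 in².
A_nt = (1.5 − 0.5·0.875) × 0.3125 = 0.332 in².
0.6 F_u A_nv = 46.9 kips; 0.6 F_y A_gv = 49.78 kips → shear rupture governs the shear term.
R_n = 46.9 + 1.0 × 58 × 0.332 = 66.16 kips.
Design strength φR_n = 0.75 × 66.16 = 49.6 kips.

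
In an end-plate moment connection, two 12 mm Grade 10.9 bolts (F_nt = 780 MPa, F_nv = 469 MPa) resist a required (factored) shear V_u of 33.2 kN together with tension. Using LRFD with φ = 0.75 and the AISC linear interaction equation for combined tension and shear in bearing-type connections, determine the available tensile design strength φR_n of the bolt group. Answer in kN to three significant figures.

A_b = π·12²/4 = 113.1 mm²; f_rv = 33.2 × 1000 / (2 × 113.1) = 146.8 MPa.
F'_nt = 1.3 F_nt − (F_nt / φF_nv) f_rv = 1.3·780 − (780/(0.75·469))·146.8 = 688.5 MPa, capped at F_nt → F'_nt = 688.5 MPa.
R_n = F'_nt · A_b · n = 688.5 × 113.1 × 2 / 1000 = 155.7 kN.
Design strength φR_n = 0.75 × 155.7 = 117 kN.

117 kN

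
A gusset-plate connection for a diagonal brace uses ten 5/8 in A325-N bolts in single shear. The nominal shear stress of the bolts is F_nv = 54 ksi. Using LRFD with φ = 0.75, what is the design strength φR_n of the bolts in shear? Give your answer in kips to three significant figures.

124 kips

A_b = π × 0.625² / 4 = 0.3068 in².
R_n = F_nv · A_b · n · n_s = 54 × 0.3068 × 10 × 1 = 165.7 kips.
Design strength φR_n = 0.75 × 165.7 = 124 kips.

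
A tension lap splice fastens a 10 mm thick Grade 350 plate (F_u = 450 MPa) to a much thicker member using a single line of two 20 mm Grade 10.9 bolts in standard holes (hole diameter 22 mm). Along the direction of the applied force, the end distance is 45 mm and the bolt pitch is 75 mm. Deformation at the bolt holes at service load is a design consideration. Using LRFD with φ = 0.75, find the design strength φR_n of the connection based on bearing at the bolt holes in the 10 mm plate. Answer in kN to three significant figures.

300 kN

Per bolt r_n = 1.2 l_c t F_u ≤ 2.4 d t F_u; upper limit = 2.4 × 20 × 10 × 450 / 1000 = 216 kN.
Edge bolt: l_c = 45 − 22/2 = 34 mm → 1.2 × 34 × 10 × 450 / 1000 = 183.6 → r_n = 183.6 kN.
Interior bolts: l_c = 75 − 22 = 53 mm → 1.2 × 53 × 10 × 450 / 1000 = 286.2 → r_n = 216 kN.
R_n = 1 × 183.6 + 1 × 216 = 399.6 kN.
Design strength φR_n = 0.75 × 399.6 = 300 kN.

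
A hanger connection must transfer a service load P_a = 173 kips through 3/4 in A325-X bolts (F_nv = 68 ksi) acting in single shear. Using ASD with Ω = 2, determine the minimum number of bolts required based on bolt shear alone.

12 bolts

A_b = π·0.75²/4 = 0.4418 in².
Per-bolt allowable strength R_n/Ω = 68 × 0.4418 × 1 / 2 = 15.02 kips.
n ≥ 173 / 15.02 = 11.52 → use 12 bolts.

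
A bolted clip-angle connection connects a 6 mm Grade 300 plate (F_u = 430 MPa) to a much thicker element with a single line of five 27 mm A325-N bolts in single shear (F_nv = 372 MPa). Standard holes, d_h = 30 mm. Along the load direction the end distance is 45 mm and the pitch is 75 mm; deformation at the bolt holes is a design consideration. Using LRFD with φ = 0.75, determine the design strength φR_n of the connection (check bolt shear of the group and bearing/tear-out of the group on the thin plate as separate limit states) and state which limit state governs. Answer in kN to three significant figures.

Bolt shear: A_b = π·27²/4 = 572.6 mm²; R_n = 372 × 572.6 × 5 × 1 / 1000 = 1065 kN → 0.75 × 1065 = 799 kN.
Bearing (1.2 l_c t F_u ≤ 2.4 d t F_u): upper limit = 2.4·27·6·430 / 1000 = 167.2 kN.
  Edge l_c = 45 − 30/2 = 30 → r_n = 92.88 kN; interior l_c = 75 − 30 = 45 → r_n = 139.3 kN.
  R_n,bearing = 1·92.88 + 4·139.3 = 650.2 kN → 0.75 × 650.2 = 488 kN.
Bearing governs: 488 kN.

488 kN (bearing governs)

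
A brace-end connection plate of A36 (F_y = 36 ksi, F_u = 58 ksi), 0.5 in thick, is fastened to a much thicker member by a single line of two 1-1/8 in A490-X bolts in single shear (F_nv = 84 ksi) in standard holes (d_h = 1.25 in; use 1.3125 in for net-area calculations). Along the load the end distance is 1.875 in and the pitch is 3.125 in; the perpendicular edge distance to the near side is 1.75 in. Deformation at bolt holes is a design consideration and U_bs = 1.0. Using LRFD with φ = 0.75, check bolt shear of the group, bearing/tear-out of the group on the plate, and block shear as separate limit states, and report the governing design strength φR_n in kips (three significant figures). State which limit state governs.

63.3 kips (block shear governs)

Bolt shear: A_b = π·1.125²/4 = 0.994 in²; R_n = 84 × 0.994 × 2 × 1 = 167 kips → 0.75 × 167 = 125 kips.
Bearing: edge l_c = 1.25, r_n = 43.5 kips; interior l_c = 1.875, r_n = 65.25 kips; R_n = 43.5 + 1·65.25 = 108.8 kips → 81.6 kips.
Block shear: A_gv = 2.5, A_nv = 1.516, A_nt = 0.5469 in²; R_n = min(0.6F_uA_nv, 0.6F_yA_gv) + U_bs·F_u·A_nt = 84.46 kips → 63.3 kips.
Block shear governs: 63.3 kips.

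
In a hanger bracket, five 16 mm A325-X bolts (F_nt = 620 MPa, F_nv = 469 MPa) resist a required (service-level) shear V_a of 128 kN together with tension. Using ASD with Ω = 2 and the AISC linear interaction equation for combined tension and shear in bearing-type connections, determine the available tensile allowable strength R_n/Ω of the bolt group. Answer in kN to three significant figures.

236 kN

A_b = π·16²/4 = 201.1 mm²; f_rv = 128 × 1000 / (5 × 201.1) = 127.3 MPa.
F'_nt = 1.3 F_nt − (Ω F_nt / F_nv) f_rv = 1.3·620 − (2·620/469)·127.3 = 469.4 MPa, capped at F_nt → F'_nt = 469.4 MPa.
R_n = F'_nt · A_b · n = 469.4 × 201.1 × 5 / 1000 = 471.9 kN.
Allowable strength R_n/Ω = 471.9 / 2 = 236 kN.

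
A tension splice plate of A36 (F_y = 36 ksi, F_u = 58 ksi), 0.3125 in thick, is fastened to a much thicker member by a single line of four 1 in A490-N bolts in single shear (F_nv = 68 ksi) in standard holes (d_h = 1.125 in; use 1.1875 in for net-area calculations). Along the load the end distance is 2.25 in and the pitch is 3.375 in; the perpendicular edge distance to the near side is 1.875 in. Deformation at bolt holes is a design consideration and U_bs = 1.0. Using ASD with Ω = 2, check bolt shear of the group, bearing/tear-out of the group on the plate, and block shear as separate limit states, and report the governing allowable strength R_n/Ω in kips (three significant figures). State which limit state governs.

Bolt shear: A_b = π·1²/4 = 0.7854 in²; R_n = 68 × 0.7854 × 4 × 1 = 213.6 kips → 213.6 / 2 = 107 kips.
Bearing: edge l_c = 1.688, r_n = 36.7 kips; interior l_c = 2.25, r_n = 43.5 kips; R_n = 36.7 + 3·43.5 = 167.2 kips → 83.6 kips.
Block shear: A_gv = 3.867, A_nv = 2.568, A_nt = 0.4004 in²; R_n = min(0.6F_uA_nv, 0.6F_yA_gv) + U_bs·F_u·A_nt = 106.8 kips → 53.4 kips.
Block shear governs: 53.4 kips.

53.4 kips (block shear governs)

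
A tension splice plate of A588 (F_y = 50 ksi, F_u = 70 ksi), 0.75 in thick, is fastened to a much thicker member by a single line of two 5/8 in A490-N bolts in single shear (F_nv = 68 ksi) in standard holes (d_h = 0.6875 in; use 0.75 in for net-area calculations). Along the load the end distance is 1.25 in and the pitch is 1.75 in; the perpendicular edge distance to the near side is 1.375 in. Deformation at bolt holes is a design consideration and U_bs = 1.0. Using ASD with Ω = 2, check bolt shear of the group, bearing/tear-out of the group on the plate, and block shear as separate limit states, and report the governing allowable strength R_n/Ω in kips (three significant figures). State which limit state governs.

20.9 kips (bolt shear governs)

Bolt shear: A_b = π·0.625²/4 = 0.3068 in²; R_n = 68 × 0.3068 × 2 × 1 = 41.72 kips → 41.72 / 2 = 20.9 kips.
Bearing: edge l_c = 0.9062, r_n = 57.09 kips; interior l_c = 1.062, r_n = 66.94 kips; R_n = 57.09 + 1·66.94 = 124 kips → 62 kips.
Block shear: A_gv = 2.25, A_nv = 1.406, A_nt = 0.75 in²; R_n = min(0.6F_uA_nv, 0.6F_yA_gv) + U_bs·F_u·A_nt = 111.6 kips → 55.8 kips.
Bolt shear governs: 20.9 kips.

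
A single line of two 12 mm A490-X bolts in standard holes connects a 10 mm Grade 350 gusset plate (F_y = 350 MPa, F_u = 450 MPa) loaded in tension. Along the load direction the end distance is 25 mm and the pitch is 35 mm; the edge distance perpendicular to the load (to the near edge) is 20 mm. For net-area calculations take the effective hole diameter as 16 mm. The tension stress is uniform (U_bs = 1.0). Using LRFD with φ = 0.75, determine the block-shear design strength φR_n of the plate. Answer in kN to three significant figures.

113 kN

Shear plane L_v = 25 + 1·35 = 60 mm; A_gv = 60 × 10 = 600 mm².
A_nv = (60 − 1.5·16) × 10 = 360 mm².
A_nt = (20 − 0.5·16) × 10 = 120 mm².
0.6 F_u A_nv = 97.2 kN; 0.6 F_y A_gv = 126 kN → shear rupture governs the shear term.
R_n = 97.2 + 1.0 × 450 × 120 / 1000 = 151.2 kN.
Design strength φR_n = 0.75 × 151.2 = 113 kN.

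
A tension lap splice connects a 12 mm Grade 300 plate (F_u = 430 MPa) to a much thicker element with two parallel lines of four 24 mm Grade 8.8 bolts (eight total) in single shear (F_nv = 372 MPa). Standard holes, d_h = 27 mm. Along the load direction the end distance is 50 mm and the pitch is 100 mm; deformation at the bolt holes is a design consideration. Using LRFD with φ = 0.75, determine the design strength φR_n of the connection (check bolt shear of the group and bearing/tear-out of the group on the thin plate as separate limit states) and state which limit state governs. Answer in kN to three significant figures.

1010 kN (bolt shear governs)

Bolt shear: A_b = π·24²/4 = 452.4 mm²; R_n = 372 × 452.4 × 8 × 1 / 1000 = 1346 kN → 0.75 × 1346 = 1010 kN.
Bearing (1.2 l_c t F_u ≤ 2.4 d t F_u): upper limit = 2.4·24·12·430 / 1000 = 297.2 kN.
  Edge l_c = 50 − 27/2 = 36.5 → r_n = 226 kN; interior l_c = 100 − 27 = 73 → r_n = 297.2 kN.
  R_n,bearing = 2·226 + 6·297.2 = 2235 kN → 0.75 × 2235 = 1680 kN.
Bolt shear governs: 1010 kN.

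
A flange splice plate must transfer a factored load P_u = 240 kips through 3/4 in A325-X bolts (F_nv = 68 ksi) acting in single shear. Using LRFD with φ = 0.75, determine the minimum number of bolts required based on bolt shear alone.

11 bolts

A_b = π·0.75²/4 = 0.4418 in².
Per-bolt design strength φR_n = 0.75 × 68 × 0.4418 × 1 = 22.53 kips.
n ≥ 240 / 22.53 = 10.65 → use 11 bolts.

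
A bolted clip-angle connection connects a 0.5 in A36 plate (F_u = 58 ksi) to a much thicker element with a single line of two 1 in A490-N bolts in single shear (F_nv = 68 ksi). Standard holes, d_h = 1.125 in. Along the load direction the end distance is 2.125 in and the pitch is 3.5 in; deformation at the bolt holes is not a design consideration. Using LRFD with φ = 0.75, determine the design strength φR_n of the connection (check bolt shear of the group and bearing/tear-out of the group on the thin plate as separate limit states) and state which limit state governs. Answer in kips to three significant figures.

80.1 kips (bolt shear governs)

Bolt shear: A_b = π·1²/4 = 0.7854 in²; R_n = 68 × 0.7854 × 2 × 1 = 106.8 kips → 0.75 × 106.8 = 80.1 kips.
Bearing (1.5 l_c t F_u ≤ 3.0 d t F_u): upper limit = 3.0·1·0.5·58 = 87 kips.
  Edge l_c = 2.125 − 1.125/2 = 1.562 → r_n = 67.97 kips; interior l_c = 3.5 − 1.125 = 2.375 → r_n = 87 kips.
  R_n,bearing = 1·67.97 + 1·87 = 155 kips → 0.75 × 155 = 116 kips.
Bolt shear governs: 80.1 kips.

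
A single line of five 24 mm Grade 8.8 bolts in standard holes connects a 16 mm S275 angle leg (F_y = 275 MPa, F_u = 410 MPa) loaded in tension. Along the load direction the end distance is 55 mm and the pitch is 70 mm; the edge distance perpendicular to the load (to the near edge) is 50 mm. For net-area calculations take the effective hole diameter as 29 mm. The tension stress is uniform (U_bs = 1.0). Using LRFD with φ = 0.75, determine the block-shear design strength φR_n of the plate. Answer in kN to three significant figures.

778 kN

Shear plane L_v = 55 + 4·70 = 335 mm; A_gv = 335 × 16 = 5360 mm².
A_nv = (335 − 4.5·29) × 16 = 3272 mm².
A_nt = (50 − 0.5·29) × 16 = 568 mm².
0.6 F_u A_nv = 804.9 kN; 0.6 F_y A_gv = 884.4 kN → shear rupture governs the shear term.
R_n = 804.9 + 1.0 × 410 × 568 / 1000 = 1038 kN.
Design strength φR_n = 0.75 × 1038 = 778 kN.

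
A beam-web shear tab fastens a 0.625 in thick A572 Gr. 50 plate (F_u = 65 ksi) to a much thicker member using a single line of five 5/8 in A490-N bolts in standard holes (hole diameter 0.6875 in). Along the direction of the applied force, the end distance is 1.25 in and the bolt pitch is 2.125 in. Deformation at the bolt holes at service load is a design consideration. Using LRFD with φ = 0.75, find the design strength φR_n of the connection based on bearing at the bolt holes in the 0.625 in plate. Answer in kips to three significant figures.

Per bolt r_n = 1.2 l_c t F_u ≤ 2.4 d t F_u; upper limit = 2.4 × 0.625 × 0.625 × 65 = 60.94 kips.
Edge bolt: l_c = 1.25 − 0.6875/2 = 0.9062 in → 1.2 × 0.9062 × 0.625 × 65 = 44.18 → r_n = 44.18 kips.
Interior bolts: l_c = 2.125 − 0.6875 = 1.438 in → 1.2 × 1.438 × 0.625 × 65 = 70.08 → r_n = 60.94 kips.
R_n = 1 × 44.18 + 4 × 60.94 = 287.9 kips.
Design strength φR_n = 0.75 × 287.9 = 216 kips.

216 kips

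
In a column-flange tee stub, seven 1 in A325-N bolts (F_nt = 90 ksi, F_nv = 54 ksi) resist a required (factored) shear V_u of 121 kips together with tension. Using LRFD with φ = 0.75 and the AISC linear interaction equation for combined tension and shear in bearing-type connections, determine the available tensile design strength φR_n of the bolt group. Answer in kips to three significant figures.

281 kips

A_b = π·1²/4 = 0.7854 in²; f_rv = 121 / (7 × 0.7854) = 22.01 ksi.
F'_nt = 1.3 F_nt − (F_nt / φF_nv) f_rv = 1.3·90 − (90/(0.75·54))·22.01 = 68.09 ksi, capped at F_nt → F'_nt = 68.09 ksi.
R_n = F'_nt · A_b · n = 68.09 × 0.7854 × 7 = 374.4 kips.
Design strength φR_n = 0.75 × 374.4 = 281 kips.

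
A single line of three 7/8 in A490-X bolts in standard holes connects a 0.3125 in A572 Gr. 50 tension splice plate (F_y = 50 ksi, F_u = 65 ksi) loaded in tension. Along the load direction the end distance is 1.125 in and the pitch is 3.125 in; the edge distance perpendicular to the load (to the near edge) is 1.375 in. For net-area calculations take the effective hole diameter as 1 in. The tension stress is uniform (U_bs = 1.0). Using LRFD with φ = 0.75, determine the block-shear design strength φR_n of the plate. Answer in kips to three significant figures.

57.9 kips

Shear plane L_v = 1.125 + 2·3.125 = 7.375 in; A_gv = 7.375 × 0.3125 = 2.305 in².
A_nv = (7.375 − 2.5·1) × 0.3125 = 1.523 in².
A_nt = (1.375 − 0.5·1) × 0.3125 = 0.2734 in².
0.6 F_u A_nv = 59.41 kips; 0.6 F_y A_gv = 69.14 kips → shear rupture governs the shear term.
R_n = 59.41 + 1.0 × 65 × 0.2734 = 77.19 kips.
Design strength φR_n = 0.75 × 77.19 = 57.9 kips.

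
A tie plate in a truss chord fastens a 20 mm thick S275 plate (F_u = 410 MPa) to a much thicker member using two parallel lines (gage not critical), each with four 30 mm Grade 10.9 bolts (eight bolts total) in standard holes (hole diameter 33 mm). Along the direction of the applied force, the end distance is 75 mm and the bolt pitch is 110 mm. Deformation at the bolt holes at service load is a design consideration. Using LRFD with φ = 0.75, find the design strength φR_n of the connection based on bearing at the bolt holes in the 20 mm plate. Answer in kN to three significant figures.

3520 kN

Per bolt r_n = 1.2 l_c t F_u ≤ 2.4 d t F_u; upper limit = 2.4 × 30 × 20 × 410 / 1000 = 590.4 kN.
Edge bolt: l_c = 75 − 33/2 = 58.5 mm → 1.2 × 58.5 × 20 × 410 / 1000 = 575.6 → r_n = 575.6 kN.
Interior bolts: l_c = 110 − 33 = 77 mm → 1.2 × 77 × 20 × 410 / 1000 = 757.7 → r_n = 590.4 kN.
R_n = 2 × 575.6 + 6 × 590.4 = 4694 kN.
Design strength φR_n = 0.75 × 4694 = 3520 kN.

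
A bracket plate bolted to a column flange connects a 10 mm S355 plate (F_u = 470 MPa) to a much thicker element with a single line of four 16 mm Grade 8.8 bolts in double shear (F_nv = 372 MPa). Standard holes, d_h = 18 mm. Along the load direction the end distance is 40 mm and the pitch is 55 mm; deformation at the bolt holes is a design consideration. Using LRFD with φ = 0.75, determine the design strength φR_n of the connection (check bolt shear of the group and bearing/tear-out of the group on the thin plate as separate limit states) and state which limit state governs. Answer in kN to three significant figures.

Bolt shear: A_b = π·16²/4 = 201.1 mm²; R_n = 372 × 201.1 × 4 × 2 / 1000 = 598.4 kN → 0.75 × 598.4 = 449 kN.
Bearing (1.2 l_c t F_u ≤ 2.4 d t F_u): upper limit = 2.4·16·10·470 / 1000 = 180.5 kN.
  Edge l_c = 40 − 18/2 = 31 → r_n = 174.8 kN; interior l_c = 55 − 18 = 37 → r_n = 180.5 kN.
  R_n,bearing = 1·174.8 + 3·180.5 = 716.3 kN → 0.75 × 716.3 = 537 kN.
Bolt shear governs: 449 kN.

449 kN (bolt shear governs)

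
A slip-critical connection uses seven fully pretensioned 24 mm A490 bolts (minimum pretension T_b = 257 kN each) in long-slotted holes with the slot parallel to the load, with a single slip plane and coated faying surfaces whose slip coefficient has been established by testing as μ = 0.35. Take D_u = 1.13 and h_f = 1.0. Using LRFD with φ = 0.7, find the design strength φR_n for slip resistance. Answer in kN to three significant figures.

498 kN

R_n = μ · D_u · h_f · T_b · n_s · n_b = 0.35 × 1.13 × 1.0 × 257 × 1 × 7 = 711.5 kN.
Design strength φR_n = 0.7 × 711.5 = 498 kN.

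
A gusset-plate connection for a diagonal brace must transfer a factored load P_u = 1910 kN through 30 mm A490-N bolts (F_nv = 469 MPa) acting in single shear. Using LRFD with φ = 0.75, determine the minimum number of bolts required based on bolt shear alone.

A_b = π·30²/4 = 706.9 mm².
Per-bolt design strength φR_n = 0.75 × 469 × 706.9 × 1 / 1000 = 248.6 kN.
n ≥ 1910 / 248.6 = 7.682 → use 8 bolts.

8 bolts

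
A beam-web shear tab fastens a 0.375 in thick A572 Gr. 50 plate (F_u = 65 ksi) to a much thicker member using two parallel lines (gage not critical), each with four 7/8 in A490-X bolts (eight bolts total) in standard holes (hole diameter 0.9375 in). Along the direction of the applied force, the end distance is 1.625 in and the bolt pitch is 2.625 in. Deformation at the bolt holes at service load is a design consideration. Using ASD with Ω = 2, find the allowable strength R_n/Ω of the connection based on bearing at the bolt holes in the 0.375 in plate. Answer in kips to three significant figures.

182 kips

Per bolt r_n = 1.2 l_c t F_u ≤ 2.4 d t F_u; upper limit = 2.4 × 0.875 × 0.375 × 65 = 51.19 kips.
Edge bolt: l_c = 1.625 − 0.9375/2 = 1.156 in → 1.2 × 1.156 × 0.375 × 65 = 33.82 → r_n = 33.82 kips.
Interior bolts: l_c = 2.625 − 0.9375 = 1.688 in → 1.2 × 1.688 × 0.375 × 65 = 49.36 → r_n = 49.36 kips.
R_n = 2 × 33.82 + 6 × 49.36 = 363.8 kips.
Allowable strength R_n/Ω = 363.8 / 2 = 182 kips.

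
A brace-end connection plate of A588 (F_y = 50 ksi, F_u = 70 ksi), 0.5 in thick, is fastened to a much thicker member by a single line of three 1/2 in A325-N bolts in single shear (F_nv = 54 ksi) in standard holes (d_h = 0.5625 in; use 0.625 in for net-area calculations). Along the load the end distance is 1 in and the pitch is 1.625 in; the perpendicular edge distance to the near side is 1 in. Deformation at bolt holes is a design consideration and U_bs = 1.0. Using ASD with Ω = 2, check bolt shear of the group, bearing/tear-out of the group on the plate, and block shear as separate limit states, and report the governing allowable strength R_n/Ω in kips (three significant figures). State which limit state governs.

Bolt shear: A_b = π·0.5²/4 = 0.1963 in²; R_n = 54 × 0.1963 × 3 × 1 = 31.81 kips → 31.81 / 2 = 15.9 kips.
Bearing: edge l_c = 0.7188, r_n = 30.19 kips; interior l_c = 1.062, r_n = 42 kips; R_n = 30.19 + 2·42 = 114.2 kips → 57.1 kips.
Block shear: A_gv = 2.125, A_nv = 1.344, A_nt = 0.3438 in²; R_n = min(0.6F_uA_nv, 0.6F_yA_gv) + U_bs·F_u·A_nt = 80.5 kips → 40.2 kips.
Bolt shear governs: 15.9 kips.

15.9 kips (bolt shear governs)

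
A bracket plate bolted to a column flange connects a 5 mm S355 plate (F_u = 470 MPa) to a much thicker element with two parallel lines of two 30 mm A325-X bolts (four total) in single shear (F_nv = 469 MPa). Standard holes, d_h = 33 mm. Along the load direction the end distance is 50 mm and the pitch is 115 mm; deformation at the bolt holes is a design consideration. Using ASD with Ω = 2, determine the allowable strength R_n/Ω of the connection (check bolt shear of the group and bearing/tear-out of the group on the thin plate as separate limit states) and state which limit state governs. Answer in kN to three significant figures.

264 kN (bearing governs)

Bolt shear: A_b = π·30²/4 = 706.9 mm²; R_n = 469 × 706.9 × 4 × 1 / 1000 = 1326 kN → 1326 / 2 = 663 kN.
Bearing (1.2 l_c t F_u ≤ 2.4 d t F_u): upper limit = 2.4·30·5·470 / 1000 = 169.2 kN.
  Edge l_c = 50 − 33/2 = 33.5 → r_n = 94.47 kN; interior l_c = 115 − 33 = 82 → r_n = 169.2 kN.
  R_n,bearing = 2·94.47 + 2·169.2 = 527.3 kN → 527.3 / 2 = 264 kN.
Bearing governs: 264 kN.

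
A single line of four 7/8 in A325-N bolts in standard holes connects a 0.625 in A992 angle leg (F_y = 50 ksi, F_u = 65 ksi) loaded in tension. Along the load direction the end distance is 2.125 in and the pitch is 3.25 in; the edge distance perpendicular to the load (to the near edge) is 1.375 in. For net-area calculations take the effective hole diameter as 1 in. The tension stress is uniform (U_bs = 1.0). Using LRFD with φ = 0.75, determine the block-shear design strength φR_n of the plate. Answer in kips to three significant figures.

180 kips

Shear plane L_v = 2.125 + 3·3.25 = 11.88 in; A_gv = 11.88 × 0.625 = 7.422 in².
A_nv = (11.88 − 3.5·1) × 0.625 = 5.234 in².
A_nt = (1.375 − 0.5·1) × 0.625 = 0.5469 in².
0.6 F_u A_nv = 204.1 kips; 0.6 F_y A_gv = 222.7 kips → shear rupture governs the shear term.
R_n = 204.1 + 1.0 × 65 × 0.5469 = 239.7 kips.
Design strength φR_n = 0.75 × 239.7 = 180 kips.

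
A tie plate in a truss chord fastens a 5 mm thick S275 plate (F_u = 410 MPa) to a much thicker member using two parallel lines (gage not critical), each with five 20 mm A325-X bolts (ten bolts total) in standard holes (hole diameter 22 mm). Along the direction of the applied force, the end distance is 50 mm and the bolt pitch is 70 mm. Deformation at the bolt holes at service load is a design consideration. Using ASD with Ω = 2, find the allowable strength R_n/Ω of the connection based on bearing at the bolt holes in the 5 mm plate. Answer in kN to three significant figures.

490 kN

Per bolt r_n = 1.2 l_c t F_u ≤ 2.4 d t F_u; upper limit = 2.4 × 20 × 5 × 410 / 1000 = 98.4 kN.
Edge bolt: l_c = 50 − 22/2 = 39 mm → 1.2 × 39 × 5 × 410 / 1000 = 95.94 → r_n = 95.94 kN.
Interior bolts: l_c = 70 − 22 = 48 mm → 1.2 × 48 × 5 × 410 / 1000 = 118.1 → r_n = 98.4 kN.
R_n = 2 × 95.94 + 8 × 98.4 = 979.1 kN.
Allowable strength R_n/Ω = 979.1 / 2 = 490 kN.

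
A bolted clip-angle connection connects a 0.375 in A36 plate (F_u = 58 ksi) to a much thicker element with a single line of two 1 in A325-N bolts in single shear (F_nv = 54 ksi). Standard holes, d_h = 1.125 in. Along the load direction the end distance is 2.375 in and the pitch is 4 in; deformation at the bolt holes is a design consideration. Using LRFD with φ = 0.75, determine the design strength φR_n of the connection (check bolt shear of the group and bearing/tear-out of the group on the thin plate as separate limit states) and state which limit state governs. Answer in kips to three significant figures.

Bolt shear: A_b = π·1²/4 = 0.7854 in²; R_n = 54 × 0.7854 × 2 × 1 = 84.82 kips → 0.75 × 84.82 = 63.6 kips.
Bearing (1.2 l_c t F_u ≤ 2.4 d t F_u): upper limit = 2.4·1·0.375·58 = 52.2 kips.
  Edge l_c = 2.375 − 1.125/2 = 1.812 → r_n = 47.31 kips; interior l_c = 4 − 1.125 = 2.875 → r_n = 52.2 kips.
  R_n,bearing = 1·47.31 + 1·52.2 = 99.51 kips → 0.75 × 99.51 = 74.6 kips.
Bolt shear governs: 63.6 kips.

63.6 kips (bolt shear governs)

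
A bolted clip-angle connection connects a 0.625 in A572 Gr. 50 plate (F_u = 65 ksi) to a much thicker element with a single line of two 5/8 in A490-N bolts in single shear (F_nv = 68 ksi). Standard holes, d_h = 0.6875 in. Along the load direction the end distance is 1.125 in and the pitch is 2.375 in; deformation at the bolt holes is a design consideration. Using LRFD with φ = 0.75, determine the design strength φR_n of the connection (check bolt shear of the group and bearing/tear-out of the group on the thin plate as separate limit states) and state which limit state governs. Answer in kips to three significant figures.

Bolt shear: A_b = π·0.625²/4 = 0.3068 in²; R_n = 68 × 0.3068 × 2 × 1 = 41.72 kips → 0.75 × 41.72 = 31.3 kips.
Bearing (1.2 l_c t F_u ≤ 2.4 d t F_u): upper limit = 2.4·0.625·0.625·65 = 60.94 kips.
  Edge l_c = 1.125 − 0.6875/2 = 0.7812 → r_n = 38.09 kips; interior l_c = 2.375 − 0.6875 = 1.688 → r_n = 60.94 kips.
  R_n,bearing = 1·38.09 + 1·60.94 = 99.02 kips → 0.75 × 99.02 = 74.3 kips.
Bolt shear governs: 31.3 kips.

31.3 kips (bolt shear governs)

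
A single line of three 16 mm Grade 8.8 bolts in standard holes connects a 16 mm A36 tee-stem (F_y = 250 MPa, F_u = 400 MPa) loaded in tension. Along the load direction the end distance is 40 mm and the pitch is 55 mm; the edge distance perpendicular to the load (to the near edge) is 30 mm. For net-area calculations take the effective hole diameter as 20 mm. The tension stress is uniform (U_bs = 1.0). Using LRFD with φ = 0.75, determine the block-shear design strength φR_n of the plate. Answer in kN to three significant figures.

366 kN

Shear plane L_v = 40 + 2·55 = 150 mm; A_gv = 150 × 16 = 2400 mm².
A_nv = (150 − 2.5·20) × 16 = 1600 mm².
A_nt = (30 − 0.5·20) × 16 = 320 mm².
0.6 F_u A_nv = 384 kN; 0.6 F_y A_gv = 360 kN → shear yielding governs the shear term.
R_n = 360 + 1.0 × 400 × 320 / 1000 = 488 kN.
Design strength φR_n = 0.75 × 488 = 366 kN.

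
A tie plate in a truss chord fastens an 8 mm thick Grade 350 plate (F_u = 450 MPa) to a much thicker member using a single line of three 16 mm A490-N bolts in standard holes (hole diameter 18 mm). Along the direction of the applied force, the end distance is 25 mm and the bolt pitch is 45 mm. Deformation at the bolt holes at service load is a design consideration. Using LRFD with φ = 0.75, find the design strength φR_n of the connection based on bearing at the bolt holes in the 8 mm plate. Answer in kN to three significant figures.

227 kN

Per bolt r_n = 1.2 l_c t F_u ≤ 2.4 d t F_u; upper limit = 2.4 × 16 × 8 × 450 / 1000 = 138.2 kN.
Edge bolt: l_c = 25 − 18/2 = 16 mm → 1.2 × 16 × 8 × 450 / 1000 = 69.12 → r_n = 69.12 kN.
Interior bolts: l_c = 45 − 18 = 27 mm → 1.2 × 27 × 8 × 450 / 1000 = 116.6 → r_n = 116.6 kN.
R_n = 1 × 69.12 + 2 × 116.6 = 302.4 kN.
Design strength φR_n = 0.75 × 302.4 = 227 kN.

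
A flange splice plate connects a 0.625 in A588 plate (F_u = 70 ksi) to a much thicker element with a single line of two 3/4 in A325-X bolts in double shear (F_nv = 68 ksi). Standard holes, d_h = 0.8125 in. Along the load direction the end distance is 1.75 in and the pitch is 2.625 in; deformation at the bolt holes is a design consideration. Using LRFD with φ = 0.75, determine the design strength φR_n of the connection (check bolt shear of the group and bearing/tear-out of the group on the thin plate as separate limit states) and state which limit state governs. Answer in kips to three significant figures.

Bolt shear: A_b = π·0.75²/4 = 0.4418 in²; R_n = 68 × 0.4418 × 2 × 2 = 120.2 kips → 0.75 × 120.2 = 90.1 kips.
Bearing (1.2 l_c t F_u ≤ 2.4 d t F_u): upper limit = 2.4·0.75·0.625·70 = 78.75 kips.
  Edge l_c = 1.75 − 0.8125/2 = 1.344 → r_n = 70.55 kips; interior l_c = 2.625 − 0.8125 = 1.812 → r_n = 78.75 kips.
  R_n,bearing = 1·70.55 + 1·78.75 = 149.3 kips → 0.75 × 149.3 = 112 kips.
Bolt shear governs: 90.1 kips.

90.1 kips (bolt shear governs)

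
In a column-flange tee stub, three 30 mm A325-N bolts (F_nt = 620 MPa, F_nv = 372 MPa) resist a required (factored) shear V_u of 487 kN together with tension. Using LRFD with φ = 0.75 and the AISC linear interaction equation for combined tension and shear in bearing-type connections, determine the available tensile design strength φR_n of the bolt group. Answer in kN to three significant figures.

470 kN

A_b = π·30²/4 = 706.9 mm²; f_rv = 487 × 1000 / (3 × 706.9) = 229.7 MPa.
F'_nt = 1.3 F_nt − (F_nt / φF_nv) f_rv = 1.3·620 − (620/(0.75·372))·229.7 = 295.7 MPa, capped at F_nt → F'_nt = 295.7 MPa.
R_n = F'_nt · A_b · n = 295.7 × 706.9 × 3 / 1000 = 627 kN.
Design strength φR_n = 0.75 × 627 = 470 kN.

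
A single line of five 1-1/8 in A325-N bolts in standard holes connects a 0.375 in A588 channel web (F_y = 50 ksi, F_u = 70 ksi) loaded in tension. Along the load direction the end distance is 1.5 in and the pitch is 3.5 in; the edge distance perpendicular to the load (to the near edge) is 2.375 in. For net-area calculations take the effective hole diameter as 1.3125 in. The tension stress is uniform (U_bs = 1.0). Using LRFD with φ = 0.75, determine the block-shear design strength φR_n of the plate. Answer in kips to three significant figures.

147 kips

Shear plane L_v = 1.5 + 4·3.5 = 15.5 in; A_gv = 15.5 × 0.375 = 5.812 in².
A_nv = (15.5 − 4.5·1.3125) × 0.375 = 3.598 in².
A_nt = (2.375 − 0.5·1.3125) × 0.375 = 0.6445 in².
0.6 F_u A_nv = 151.1 kips; 0.6 F_y A_gv = 174.4 kips → shear rupture governs the shear term.
R_n = 151.1 + 1.0 × 70 × 0.6445 = 196.2 kips.
Design strength φR_n = 0.75 × 196.2 = 147 kips.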